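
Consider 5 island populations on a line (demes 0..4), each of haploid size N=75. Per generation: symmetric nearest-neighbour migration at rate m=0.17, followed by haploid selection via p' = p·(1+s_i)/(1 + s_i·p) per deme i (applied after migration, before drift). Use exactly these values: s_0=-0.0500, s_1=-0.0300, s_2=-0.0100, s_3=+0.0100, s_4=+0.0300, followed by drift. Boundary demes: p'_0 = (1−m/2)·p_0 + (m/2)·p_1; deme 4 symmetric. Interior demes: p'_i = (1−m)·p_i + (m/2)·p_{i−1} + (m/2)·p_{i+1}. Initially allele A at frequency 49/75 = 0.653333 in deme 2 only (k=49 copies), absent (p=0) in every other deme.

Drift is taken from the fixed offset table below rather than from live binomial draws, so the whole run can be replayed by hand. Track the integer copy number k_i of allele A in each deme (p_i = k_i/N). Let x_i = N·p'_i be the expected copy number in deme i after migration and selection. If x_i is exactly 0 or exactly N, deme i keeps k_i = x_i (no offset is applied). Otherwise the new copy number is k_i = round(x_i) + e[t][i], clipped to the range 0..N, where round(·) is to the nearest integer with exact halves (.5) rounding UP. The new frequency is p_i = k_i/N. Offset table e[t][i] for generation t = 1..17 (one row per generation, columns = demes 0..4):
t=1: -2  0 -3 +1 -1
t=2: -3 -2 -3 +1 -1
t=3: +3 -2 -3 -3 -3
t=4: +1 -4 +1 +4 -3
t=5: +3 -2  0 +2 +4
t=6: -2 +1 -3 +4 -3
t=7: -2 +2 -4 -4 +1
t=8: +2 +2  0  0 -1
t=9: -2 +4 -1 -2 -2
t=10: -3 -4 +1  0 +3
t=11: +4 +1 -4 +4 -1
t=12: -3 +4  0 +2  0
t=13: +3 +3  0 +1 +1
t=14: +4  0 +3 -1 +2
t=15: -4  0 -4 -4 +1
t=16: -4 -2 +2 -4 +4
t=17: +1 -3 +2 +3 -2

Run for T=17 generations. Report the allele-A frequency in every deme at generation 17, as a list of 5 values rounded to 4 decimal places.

[0.0267, 0.0400, 0.1200, 0.1067, 0.1867]

t=0: k=[0 0 49 0 0]
t=1: x=[0.0000 4.0468 40.4828 4.2043 0.0000] k=[0 4 37 5 0]
t=2: x=[0.3231 6.2873 31.2916 7.3608 0.4377] k=[0 4 28 8 0]
t=3: x=[0.3231 5.5416 24.0953 9.0993 0.7002] k=[3 4 21 6 0]
t=4: x=[2.9368 5.2104 18.1414 6.8265 0.5252] k=[4 1 19 11 0]
t=5: x=[3.5667 2.7045 16.6594 10.8369 0.9627] k=[7 1 17 13 5]
t=6: x=[6.1923 2.7871 15.1780 12.7651 5.8371] k=[4 4 12 17 3]
t=7: x=[3.8102 4.5481 11.6458 15.5070 4.3085] k=[2 7 8 12 5]
t=8: x=[2.3075 6.4775 8.1815 11.1592 5.7500] k=[4 8 8 11 5]
t=9: x=[4.1350 7.4530 8.1815 10.3233 5.6628] k=[2 11 7 8 4]
t=10: x=[2.6316 9.6363 7.3580 7.6430 4.4625] k=[0 6 8 8 7]
t=11: x=[0.4847 5.5027 7.7598 7.9857 7.2769] k=[4 7 4 12 6]
t=12: x=[4.0537 6.3117 4.8889 10.9024 6.6879] k=[1 10 5 13 7]
t=13: x=[1.6787 8.5759 6.0489 11.9093 7.7121] k=[5 12 6 13 9]
t=14: x=[5.3352 10.6144 7.0406 12.1661 9.5844] k=[9 11 10 11 12]
t=15: x=[8.7651 10.4676 10.0820 11.0937 12.2142] k=[5 10 6 7 13]
t=16: x=[5.1725 8.9912 6.3662 7.4918 12.8007] k=[1 7 8 3 17]
t=17: x=[1.4359 6.3946 7.4225 4.6583 16.1820] k=[2 3 9 8 14]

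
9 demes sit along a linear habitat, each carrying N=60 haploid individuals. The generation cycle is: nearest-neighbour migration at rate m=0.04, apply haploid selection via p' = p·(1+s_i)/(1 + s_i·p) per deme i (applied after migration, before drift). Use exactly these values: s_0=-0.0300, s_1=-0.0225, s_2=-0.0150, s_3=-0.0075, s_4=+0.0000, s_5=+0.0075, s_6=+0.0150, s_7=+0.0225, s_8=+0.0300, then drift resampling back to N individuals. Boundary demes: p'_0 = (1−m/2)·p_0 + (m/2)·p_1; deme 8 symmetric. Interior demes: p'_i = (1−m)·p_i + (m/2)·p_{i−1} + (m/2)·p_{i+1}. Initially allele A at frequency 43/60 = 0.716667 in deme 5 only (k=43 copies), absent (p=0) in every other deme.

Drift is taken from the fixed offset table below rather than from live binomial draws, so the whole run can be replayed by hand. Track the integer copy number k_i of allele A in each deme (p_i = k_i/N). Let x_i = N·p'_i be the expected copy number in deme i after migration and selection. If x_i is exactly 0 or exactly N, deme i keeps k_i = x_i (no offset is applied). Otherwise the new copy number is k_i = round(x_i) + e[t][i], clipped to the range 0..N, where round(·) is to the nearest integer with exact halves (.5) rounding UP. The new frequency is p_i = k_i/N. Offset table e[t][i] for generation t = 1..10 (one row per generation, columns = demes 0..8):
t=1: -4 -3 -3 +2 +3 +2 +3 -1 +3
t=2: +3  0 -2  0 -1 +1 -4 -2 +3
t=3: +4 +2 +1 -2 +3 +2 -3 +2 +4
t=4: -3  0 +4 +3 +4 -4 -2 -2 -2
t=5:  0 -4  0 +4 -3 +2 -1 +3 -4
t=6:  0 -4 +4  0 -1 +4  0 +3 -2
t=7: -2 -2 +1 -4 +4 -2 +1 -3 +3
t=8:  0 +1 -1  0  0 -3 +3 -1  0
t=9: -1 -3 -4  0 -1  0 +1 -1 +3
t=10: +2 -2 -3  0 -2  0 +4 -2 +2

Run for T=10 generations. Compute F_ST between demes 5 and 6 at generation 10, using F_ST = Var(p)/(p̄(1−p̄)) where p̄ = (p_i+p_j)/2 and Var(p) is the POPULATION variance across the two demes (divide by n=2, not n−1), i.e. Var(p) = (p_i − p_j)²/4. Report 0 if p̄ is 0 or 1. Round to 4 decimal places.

t=0: k=[0 0 0 0 0 43 0 0 0]
t=1: x=[0.0000 0.0000 0.0000 0.0000 0.8600 41.3761 0.8727 0.0000 0.0000] k=[0 0 0 0 4 43 4 0 0]
t=2: x=[0.0000 0.0000 0.0000 0.0794 4.7000 41.5356 4.7649 0.0818 0.0000] k=[0 0 0 0 4 43 1 0 0]
t=3: x=[0.0000 0.0000 0.0000 0.0794 4.7000 41.4758 1.8465 0.0204 0.0000] k=[0 0 0 0 8 43 0 2 0]
t=4: x=[0.0000 0.0000 0.0000 0.1588 8.5400 41.5356 0.9133 1.9618 0.0412] k=[0 0 0 3 13 38 0 0 0]
t=5: x=[0.0000 0.0000 0.0591 3.1177 13.3000 36.8463 0.7713 0.0000 0.0000] k=[0 0 0 7 10 39 0 0 0]
t=6: x=[0.0000 0.0000 0.1379 6.8740 10.5200 37.7447 0.7915 0.0000 0.0000] k=[0 0 4 7 10 42 1 0 0]
t=7: x=[0.0000 0.0782 3.9242 6.9536 10.5800 40.6381 1.8262 0.0204 0.0000] k=[0 0 5 3 15 39 3 0 0]
t=8: x=[0.0000 0.0978 4.7929 3.2567 15.2400 37.9044 3.7115 0.0613 0.0000] k=[0 1 4 3 15 35 7 0 0]
t=9: x=[0.0194 1.0170 3.8650 3.2369 15.1600 34.1500 7.5174 0.1431 0.0000] k=[0 0 0 3 14 34 9 0 0]
t=10: x=[0.0000 0.0000 0.0591 3.1375 14.1800 33.2108 9.4378 0.1840 0.0000] k=[0 0 0 3 12 33 13 0 0]

0.1175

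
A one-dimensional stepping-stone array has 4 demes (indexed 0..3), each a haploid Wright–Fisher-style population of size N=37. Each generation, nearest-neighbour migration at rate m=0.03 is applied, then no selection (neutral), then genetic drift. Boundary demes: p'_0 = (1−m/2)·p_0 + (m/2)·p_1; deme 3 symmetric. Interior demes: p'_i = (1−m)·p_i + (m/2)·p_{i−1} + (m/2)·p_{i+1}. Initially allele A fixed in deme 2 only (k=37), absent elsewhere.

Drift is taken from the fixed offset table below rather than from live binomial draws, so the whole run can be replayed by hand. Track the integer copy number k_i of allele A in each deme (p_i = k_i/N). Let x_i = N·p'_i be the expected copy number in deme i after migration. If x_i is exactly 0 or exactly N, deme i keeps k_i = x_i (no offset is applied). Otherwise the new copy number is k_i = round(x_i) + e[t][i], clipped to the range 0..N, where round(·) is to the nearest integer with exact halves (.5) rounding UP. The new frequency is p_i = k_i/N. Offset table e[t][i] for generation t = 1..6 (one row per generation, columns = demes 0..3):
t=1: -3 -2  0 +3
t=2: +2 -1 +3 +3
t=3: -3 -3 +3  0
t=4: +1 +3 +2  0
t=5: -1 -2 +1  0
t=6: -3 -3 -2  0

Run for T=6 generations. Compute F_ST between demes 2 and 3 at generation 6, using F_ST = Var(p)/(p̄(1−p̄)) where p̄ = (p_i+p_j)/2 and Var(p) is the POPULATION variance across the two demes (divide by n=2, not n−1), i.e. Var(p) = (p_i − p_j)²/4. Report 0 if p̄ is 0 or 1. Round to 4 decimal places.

0.5388

t=0: k=[0 0 37 0]
t=1: x=[0.0000 0.5550 35.8900 0.5550] k=[0 0 36 4]
t=2: x=[0.0000 0.5400 34.9800 4.4800] k=[0 0 37 7]
t=3: x=[0.0000 0.5550 35.9950 7.4500] k=[0 0 37 7]
t=4: x=[0.0000 0.5550 35.9950 7.4500] k=[0 4 37 7]
t=5: x=[0.0600 4.4350 36.0550 7.4500] k=[0 2 37 7]
t=6: x=[0.0300 2.4950 36.0250 7.4500] k=[0 0 34 7]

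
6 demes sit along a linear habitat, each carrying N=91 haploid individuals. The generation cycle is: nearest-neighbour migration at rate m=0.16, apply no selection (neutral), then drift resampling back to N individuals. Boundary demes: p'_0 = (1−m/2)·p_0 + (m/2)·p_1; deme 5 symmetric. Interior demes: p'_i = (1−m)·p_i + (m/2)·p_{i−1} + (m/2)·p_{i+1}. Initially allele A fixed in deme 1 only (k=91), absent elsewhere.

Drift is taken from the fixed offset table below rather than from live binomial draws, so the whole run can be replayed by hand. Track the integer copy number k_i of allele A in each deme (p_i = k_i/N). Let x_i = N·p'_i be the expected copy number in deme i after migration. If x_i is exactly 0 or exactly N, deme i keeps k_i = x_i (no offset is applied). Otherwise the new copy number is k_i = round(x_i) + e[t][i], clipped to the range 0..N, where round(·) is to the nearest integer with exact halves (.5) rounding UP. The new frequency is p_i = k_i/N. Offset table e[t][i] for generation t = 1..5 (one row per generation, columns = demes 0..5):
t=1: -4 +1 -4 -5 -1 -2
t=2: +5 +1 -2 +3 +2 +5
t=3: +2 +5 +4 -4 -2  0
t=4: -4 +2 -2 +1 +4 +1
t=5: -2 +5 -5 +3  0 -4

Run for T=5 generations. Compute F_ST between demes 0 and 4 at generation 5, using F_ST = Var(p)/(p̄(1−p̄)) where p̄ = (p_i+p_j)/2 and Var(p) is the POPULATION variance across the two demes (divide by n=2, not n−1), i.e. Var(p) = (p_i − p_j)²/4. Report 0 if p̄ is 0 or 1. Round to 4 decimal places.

t=0: k=[0 91 0 0 0 0]
t=1: x=[7.2800 76.4400 7.2800 0.0000 0.0000 0.0000] k=[3 77 3 0 0 0]
t=2: x=[8.9200 65.1600 8.6800 0.2400 0.0000 0.0000] k=[14 66 7 3 0 0]
t=3: x=[18.1600 57.1200 11.4000 3.0800 0.2400 0.0000] k=[20 62 15 0 0 0]
t=4: x=[23.3600 54.8800 17.5600 1.2000 0.0000 0.0000] k=[19 57 16 2 0 0]
t=5: x=[22.0400 50.6800 18.1600 2.9600 0.1600 0.0000] k=[20 56 13 6 0 0]

0.1235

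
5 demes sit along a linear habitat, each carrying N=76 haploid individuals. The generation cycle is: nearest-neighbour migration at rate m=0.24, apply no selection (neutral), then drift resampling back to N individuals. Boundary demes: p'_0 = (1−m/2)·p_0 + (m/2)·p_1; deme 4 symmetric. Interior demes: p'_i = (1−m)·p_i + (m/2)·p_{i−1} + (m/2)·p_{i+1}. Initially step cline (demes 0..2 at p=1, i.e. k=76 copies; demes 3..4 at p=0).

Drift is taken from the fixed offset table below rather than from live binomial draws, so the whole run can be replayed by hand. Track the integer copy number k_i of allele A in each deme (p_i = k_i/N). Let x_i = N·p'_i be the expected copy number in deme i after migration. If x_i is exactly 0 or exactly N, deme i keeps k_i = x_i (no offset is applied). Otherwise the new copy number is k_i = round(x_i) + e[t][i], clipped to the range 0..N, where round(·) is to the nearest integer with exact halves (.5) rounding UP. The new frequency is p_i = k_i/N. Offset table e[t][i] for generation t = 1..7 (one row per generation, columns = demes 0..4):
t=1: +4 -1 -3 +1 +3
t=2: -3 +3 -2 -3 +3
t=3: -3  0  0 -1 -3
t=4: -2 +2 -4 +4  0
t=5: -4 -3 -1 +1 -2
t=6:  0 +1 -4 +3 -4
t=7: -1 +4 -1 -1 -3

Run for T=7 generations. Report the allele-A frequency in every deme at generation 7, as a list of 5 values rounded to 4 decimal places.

[0.9079, 0.8947, 0.5658, 0.3289, 0.0263]

t=0: k=[76 76 76 0 0]
t=1: x=[76.0000 76.0000 66.8800 9.1200 0.0000] k=[76 76 64 10 0]
t=2: x=[76.0000 74.5600 58.9600 15.2800 1.2000] k=[76 76 57 12 4]
t=3: x=[76.0000 73.7200 53.8800 16.4400 4.9600] k=[76 74 54 15 2]
t=4: x=[75.7600 71.8400 51.7200 18.1200 3.5600] k=[74 74 48 22 4]
t=5: x=[74.0000 70.8800 48.0000 22.9600 6.1600] k=[70 68 47 24 4]
t=6: x=[69.7600 65.7200 46.7600 24.3600 6.4000] k=[70 67 43 27 2]
t=7: x=[69.6400 64.4800 43.9600 25.9200 5.0000] k=[69 68 43 25 2]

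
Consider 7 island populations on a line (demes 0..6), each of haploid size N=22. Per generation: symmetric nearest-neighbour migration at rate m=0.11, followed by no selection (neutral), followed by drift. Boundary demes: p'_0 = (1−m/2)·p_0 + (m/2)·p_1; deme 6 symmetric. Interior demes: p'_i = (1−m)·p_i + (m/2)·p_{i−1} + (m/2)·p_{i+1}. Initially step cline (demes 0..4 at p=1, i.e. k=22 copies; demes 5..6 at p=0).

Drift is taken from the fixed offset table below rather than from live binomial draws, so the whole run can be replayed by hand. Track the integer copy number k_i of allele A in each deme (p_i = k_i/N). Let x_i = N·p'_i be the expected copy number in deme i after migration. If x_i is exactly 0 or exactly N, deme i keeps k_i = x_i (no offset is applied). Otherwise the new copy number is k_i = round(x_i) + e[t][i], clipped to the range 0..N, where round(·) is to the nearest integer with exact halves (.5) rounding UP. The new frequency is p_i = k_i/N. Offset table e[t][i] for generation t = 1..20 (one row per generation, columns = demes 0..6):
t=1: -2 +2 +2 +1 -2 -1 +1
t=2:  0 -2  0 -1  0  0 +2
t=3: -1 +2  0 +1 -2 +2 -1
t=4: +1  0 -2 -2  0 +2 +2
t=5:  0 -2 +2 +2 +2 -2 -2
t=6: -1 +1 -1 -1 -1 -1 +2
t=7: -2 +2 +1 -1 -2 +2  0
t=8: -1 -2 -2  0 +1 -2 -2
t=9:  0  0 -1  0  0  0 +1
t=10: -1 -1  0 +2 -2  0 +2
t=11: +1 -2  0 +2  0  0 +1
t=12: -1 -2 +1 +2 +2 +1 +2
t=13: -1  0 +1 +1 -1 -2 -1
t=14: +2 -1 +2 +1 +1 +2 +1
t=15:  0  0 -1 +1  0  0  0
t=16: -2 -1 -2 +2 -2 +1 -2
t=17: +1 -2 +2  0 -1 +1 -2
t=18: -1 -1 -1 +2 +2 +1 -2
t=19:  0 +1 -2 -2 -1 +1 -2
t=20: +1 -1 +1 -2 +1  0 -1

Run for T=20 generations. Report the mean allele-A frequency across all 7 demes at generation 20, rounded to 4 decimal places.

t=0: k=[22 22 22 22 22 0 0]
t=1: x=[22.0000 22.0000 22.0000 22.0000 20.7900 1.2100 0.0000] k=[22 22 22 22 19 0 0]
t=2: x=[22.0000 22.0000 22.0000 21.8350 18.1200 1.0450 0.0000] k=[22 22 22 21 18 1 0]
t=3: x=[22.0000 22.0000 21.9450 20.8900 17.2300 1.8800 0.0550] k=[22 22 22 22 15 4 0]
t=4: x=[22.0000 22.0000 22.0000 21.6150 14.7800 4.3850 0.2200] k=[22 22 22 20 15 6 2]
t=5: x=[22.0000 22.0000 21.8900 19.8350 14.7800 6.2750 2.2200] k=[22 22 22 22 17 4 0]
t=6: x=[22.0000 22.0000 22.0000 21.7250 16.5600 4.4950 0.2200] k=[22 22 22 21 16 3 2]
t=7: x=[22.0000 22.0000 21.9450 20.7800 15.5600 3.6600 2.0550] k=[22 22 22 20 14 6 2]
t=8: x=[22.0000 22.0000 21.8900 19.7800 13.8900 6.2200 2.2200] k=[22 22 20 20 15 4 0]
t=9: x=[22.0000 21.8900 20.1100 19.7250 14.6700 4.3850 0.2200] k=[22 22 19 20 15 4 1]
t=10: x=[22.0000 21.8350 19.2200 19.6700 14.6700 4.4400 1.1650] k=[22 21 19 22 13 4 3]
t=11: x=[21.9450 20.9450 19.2750 21.3400 13.0000 4.4400 3.0550] k=[22 19 19 22 13 4 4]
t=12: x=[21.8350 19.1650 19.1650 21.3400 13.0000 4.4950 4.0000] k=[21 17 20 22 15 5 6]
t=13: x=[20.7800 17.3850 19.9450 21.5050 14.8350 5.6050 5.9450] k=[20 17 21 22 14 4 5]
t=14: x=[19.8350 17.3850 20.8350 21.5050 13.8900 4.6050 4.9450] k=[22 16 22 22 15 7 6]
t=15: x=[21.6700 16.6600 21.6700 21.6150 14.9450 7.3850 6.0550] k=[22 17 21 22 15 7 6]
t=16: x=[21.7250 17.4950 20.8350 21.5600 14.9450 7.3850 6.0550] k=[20 16 19 22 13 8 4]
t=17: x=[19.7800 16.3850 19.0000 21.3400 13.2200 8.0550 4.2200] k=[21 14 21 21 12 9 2]
t=18: x=[20.6150 14.7700 20.6150 20.5050 12.3300 8.7800 2.3850] k=[20 14 20 22 14 10 0]
t=19: x=[19.6700 14.6600 19.7800 21.4500 14.2200 9.6700 0.5500] k=[20 16 18 19 13 11 0]
t=20: x=[19.7800 16.3300 17.9450 18.6150 13.2200 10.5050 0.6050] k=[21 15 19 17 14 11 0]

0.6299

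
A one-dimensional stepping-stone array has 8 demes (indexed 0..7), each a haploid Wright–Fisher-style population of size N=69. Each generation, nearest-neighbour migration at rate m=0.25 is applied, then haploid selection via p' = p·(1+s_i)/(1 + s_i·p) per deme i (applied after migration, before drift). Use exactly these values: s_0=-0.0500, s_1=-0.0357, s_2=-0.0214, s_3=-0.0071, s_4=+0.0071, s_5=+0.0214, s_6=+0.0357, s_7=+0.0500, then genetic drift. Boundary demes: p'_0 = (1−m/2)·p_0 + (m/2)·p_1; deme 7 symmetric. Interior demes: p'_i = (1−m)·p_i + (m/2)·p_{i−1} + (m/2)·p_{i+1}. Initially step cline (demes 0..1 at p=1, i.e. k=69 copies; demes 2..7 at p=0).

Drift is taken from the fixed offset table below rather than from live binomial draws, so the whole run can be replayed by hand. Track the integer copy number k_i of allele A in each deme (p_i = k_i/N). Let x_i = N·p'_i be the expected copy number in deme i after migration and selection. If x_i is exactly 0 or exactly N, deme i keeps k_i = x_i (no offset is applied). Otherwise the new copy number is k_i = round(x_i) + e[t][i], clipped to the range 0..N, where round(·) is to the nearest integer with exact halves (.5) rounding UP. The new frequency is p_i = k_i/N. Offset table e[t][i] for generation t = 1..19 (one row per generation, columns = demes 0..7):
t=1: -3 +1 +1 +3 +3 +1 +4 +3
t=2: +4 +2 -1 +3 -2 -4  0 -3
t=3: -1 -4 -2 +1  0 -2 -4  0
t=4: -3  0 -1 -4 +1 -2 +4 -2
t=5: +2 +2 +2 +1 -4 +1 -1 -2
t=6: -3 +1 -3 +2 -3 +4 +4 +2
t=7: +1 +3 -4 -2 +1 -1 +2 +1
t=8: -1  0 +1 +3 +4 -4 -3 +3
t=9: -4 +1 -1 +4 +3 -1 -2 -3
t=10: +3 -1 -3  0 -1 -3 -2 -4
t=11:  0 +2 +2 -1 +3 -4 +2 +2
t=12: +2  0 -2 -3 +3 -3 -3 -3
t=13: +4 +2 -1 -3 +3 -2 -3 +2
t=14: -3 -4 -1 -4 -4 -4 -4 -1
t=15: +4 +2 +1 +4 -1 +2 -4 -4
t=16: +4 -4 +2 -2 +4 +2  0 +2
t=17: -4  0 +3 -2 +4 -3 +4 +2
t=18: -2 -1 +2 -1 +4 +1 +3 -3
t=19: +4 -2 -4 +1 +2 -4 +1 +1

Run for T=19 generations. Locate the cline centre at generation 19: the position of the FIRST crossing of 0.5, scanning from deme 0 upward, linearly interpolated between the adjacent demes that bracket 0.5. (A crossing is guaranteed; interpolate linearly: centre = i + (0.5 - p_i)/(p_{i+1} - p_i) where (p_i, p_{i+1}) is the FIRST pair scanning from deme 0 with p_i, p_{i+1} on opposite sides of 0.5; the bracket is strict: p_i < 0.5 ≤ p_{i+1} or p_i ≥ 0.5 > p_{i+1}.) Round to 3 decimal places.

0.292

t=0: k=[69 69 0 0 0 0 0 0]
t=1: x=[69.0000 60.0969 8.4631 0.0000 0.0000 0.0000 0.0000 0.0000] k=[69 61 9 0 0 0 0 0]
t=2: x=[67.9482 55.1009 14.1304 1.1171 0.0000 0.0000 0.0000 0.0000] k=[69 57 13 4 0 0 0 0]
t=3: x=[67.4229 52.5489 17.0953 4.5943 0.5035 0.0000 0.0000 0.0000] k=[66 49 15 6 1 0 0 0]
t=4: x=[63.6263 46.3251 17.8374 6.4582 1.5104 0.1277 0.0000 0.0000] k=[61 46 17 2 3 0 0 0]
t=5: x=[58.6830 43.6701 18.4561 3.9732 2.5171 0.3830 0.0000 0.0000] k=[61 46 20 5 0 1 0 0]
t=6: x=[58.6830 44.0489 21.0572 6.2096 0.7553 0.7659 0.1295 0.0000] k=[56 45 18 8 0 5 4 0]
t=7: x=[54.0325 42.4084 19.8180 8.1984 1.6363 4.3352 3.7474 0.5248] k=[55 45 16 6 3 3 6 2]
t=8: x=[53.1320 42.0302 18.0848 6.8310 3.3978 3.4436 5.2939 2.6203] k=[52 42 19 10 7 0 2 6]
t=9: x=[50.0532 39.7643 20.4375 10.6855 6.5418 1.1487 2.3276 5.7521] k=[46 41 19 15 10 0 0 3]
t=10: x=[44.5718 38.2566 20.9332 14.7920 9.4325 1.2763 0.3883 2.7510] k=[48 37 18 15 8 0 0 0]
t=11: x=[45.8426 35.3737 19.6942 14.4186 7.9245 1.0211 0.0000 0.0000] k=[46 37 22 13 11 0 0 0]
t=12: x=[44.0641 35.6240 22.4214 13.7962 9.9350 1.4038 0.0000 0.0000] k=[46 36 20 11 13 0 0 0]
t=13: x=[43.9373 34.6230 20.5614 12.3028 11.1912 1.6589 0.0000 0.0000] k=[48 37 20 9 14 0 0 0]
t=14: x=[45.8426 35.6240 20.4375 10.9343 11.6935 1.7865 0.0000 0.0000] k=[43 32 19 7 8 0 0 0]
t=15: x=[40.7736 31.1279 18.8274 8.5714 6.9189 1.0211 0.0000 0.0000] k=[45 33 20 13 6 3 0 0]
t=16: x=[42.6700 32.2499 20.4375 12.9250 6.5418 3.0614 0.3883 0.0000] k=[47 28 22 11 11 5 0 0]
t=17: x=[43.8104 29.0121 21.0572 12.3028 10.3119 5.2264 0.6471 0.0000] k=[40 29 24 10 14 2 5 0]
t=18: x=[37.7503 29.1364 22.5454 12.1784 12.0703 3.9532 4.1342 0.6560] k=[36 28 25 11 16 5 7 0]
t=19: x=[34.1152 28.0180 23.2901 13.2983 14.0791 6.7529 6.0663 0.9182] k=[38 26 19 14 16 3 7 2]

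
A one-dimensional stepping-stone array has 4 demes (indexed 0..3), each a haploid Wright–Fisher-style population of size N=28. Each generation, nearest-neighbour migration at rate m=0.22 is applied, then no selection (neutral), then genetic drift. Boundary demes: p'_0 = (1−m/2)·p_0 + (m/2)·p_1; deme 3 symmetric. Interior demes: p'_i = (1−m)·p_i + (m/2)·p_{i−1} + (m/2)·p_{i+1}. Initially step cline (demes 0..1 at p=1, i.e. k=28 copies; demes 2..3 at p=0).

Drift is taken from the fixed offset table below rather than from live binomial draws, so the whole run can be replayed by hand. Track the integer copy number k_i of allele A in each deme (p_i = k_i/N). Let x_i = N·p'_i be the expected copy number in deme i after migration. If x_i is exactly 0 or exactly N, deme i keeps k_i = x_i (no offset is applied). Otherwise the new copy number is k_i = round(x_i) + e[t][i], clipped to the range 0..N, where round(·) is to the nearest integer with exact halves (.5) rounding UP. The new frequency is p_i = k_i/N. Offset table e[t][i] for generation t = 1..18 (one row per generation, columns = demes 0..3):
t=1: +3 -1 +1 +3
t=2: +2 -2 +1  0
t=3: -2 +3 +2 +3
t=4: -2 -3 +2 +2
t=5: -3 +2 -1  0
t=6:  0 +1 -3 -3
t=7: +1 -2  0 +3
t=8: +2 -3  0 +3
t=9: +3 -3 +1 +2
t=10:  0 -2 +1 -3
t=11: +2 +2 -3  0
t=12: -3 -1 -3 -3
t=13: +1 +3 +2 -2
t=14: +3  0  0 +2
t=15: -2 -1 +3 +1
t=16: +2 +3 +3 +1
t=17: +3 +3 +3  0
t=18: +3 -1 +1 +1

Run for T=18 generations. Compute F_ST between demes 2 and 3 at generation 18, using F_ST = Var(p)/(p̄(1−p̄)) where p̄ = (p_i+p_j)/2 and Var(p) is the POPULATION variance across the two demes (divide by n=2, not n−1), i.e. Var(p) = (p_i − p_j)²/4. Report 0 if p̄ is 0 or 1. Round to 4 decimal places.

t=0: k=[28 28 0 0]
t=1: x=[28.0000 24.9200 3.0800 0.0000] k=[28 24 4 0]
t=2: x=[27.5600 22.2400 5.7600 0.4400] k=[28 20 7 0]
t=3: x=[27.1200 19.4500 7.6600 0.7700] k=[25 22 10 4]
t=4: x=[24.6700 21.0100 10.6600 4.6600] k=[23 18 13 7]
t=5: x=[22.4500 18.0000 12.8900 7.6600] k=[19 20 12 8]
t=6: x=[19.1100 19.0100 12.4400 8.4400] k=[19 20 9 5]
t=7: x=[19.1100 18.6800 9.7700 5.4400] k=[20 17 10 8]
t=8: x=[19.6700 16.5600 10.5500 8.2200] k=[22 14 11 11]
t=9: x=[21.1200 14.5500 11.3300 11.0000] k=[24 12 12 13]
t=10: x=[22.6800 13.3200 12.1100 12.8900] k=[23 11 13 10]
t=11: x=[21.6800 12.5400 12.4500 10.3300] k=[24 15 9 10]
t=12: x=[23.0100 15.3300 9.7700 9.8900] k=[20 14 7 7]
t=13: x=[19.3400 13.8900 7.7700 7.0000] k=[20 17 10 5]
t=14: x=[19.6700 16.5600 10.2200 5.5500] k=[23 17 10 8]
t=15: x=[22.3400 16.8900 10.5500 8.2200] k=[20 16 14 9]
t=16: x=[19.5600 16.2200 13.6700 9.5500] k=[22 19 17 11]
t=17: x=[21.6700 19.1100 16.5600 11.6600] k=[25 22 20 12]
t=18: x=[24.6700 22.1100 19.3400 12.8800] k=[28 21 20 14]

0.0481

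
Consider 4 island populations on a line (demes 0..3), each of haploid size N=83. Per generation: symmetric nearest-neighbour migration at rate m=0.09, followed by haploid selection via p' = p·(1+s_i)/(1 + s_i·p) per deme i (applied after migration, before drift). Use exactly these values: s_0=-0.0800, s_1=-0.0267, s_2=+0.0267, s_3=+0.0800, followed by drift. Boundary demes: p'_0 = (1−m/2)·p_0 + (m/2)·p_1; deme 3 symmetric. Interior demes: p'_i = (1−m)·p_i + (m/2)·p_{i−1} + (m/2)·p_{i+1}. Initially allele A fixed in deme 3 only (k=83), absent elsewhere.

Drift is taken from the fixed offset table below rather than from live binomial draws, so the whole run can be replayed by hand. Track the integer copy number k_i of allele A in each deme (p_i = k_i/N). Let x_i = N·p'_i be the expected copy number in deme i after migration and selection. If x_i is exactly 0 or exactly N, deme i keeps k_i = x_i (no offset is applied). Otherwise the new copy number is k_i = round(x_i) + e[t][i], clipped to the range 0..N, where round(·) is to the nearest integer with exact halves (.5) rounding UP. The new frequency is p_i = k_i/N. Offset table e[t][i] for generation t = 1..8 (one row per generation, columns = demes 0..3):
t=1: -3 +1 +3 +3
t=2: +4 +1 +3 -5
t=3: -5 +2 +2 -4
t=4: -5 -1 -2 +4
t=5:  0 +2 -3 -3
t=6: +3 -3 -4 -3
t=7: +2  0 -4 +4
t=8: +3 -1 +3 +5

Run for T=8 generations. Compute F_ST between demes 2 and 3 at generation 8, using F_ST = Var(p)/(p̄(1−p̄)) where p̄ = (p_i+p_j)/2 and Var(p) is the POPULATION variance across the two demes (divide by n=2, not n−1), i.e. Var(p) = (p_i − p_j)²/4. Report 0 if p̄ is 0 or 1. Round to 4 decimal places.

0.3939

t=0: k=[0 0 0 83]
t=1: x=[0.0000 0.0000 3.8301 79.5301] k=[0 0 7 83]
t=2: x=[0.0000 0.3066 10.3412 79.8236] k=[0 1 13 75]
t=3: x=[0.0414 1.4558 15.5807 72.9121] k=[0 3 18 69]
t=4: x=[0.1242 3.4494 20.0175 67.6894] k=[0 2 18 72]
t=5: x=[0.0828 2.5619 20.1088 70.4140] k=[0 5 17 67]
t=6: x=[0.2070 5.1819 19.0946 65.8221] k=[3 2 15 63]
t=7: x=[2.7264 2.5619 16.9273 62.0675] k=[5 3 13 66]
t=8: x=[4.5387 3.4494 15.2604 64.7349] k=[8 2 18 70]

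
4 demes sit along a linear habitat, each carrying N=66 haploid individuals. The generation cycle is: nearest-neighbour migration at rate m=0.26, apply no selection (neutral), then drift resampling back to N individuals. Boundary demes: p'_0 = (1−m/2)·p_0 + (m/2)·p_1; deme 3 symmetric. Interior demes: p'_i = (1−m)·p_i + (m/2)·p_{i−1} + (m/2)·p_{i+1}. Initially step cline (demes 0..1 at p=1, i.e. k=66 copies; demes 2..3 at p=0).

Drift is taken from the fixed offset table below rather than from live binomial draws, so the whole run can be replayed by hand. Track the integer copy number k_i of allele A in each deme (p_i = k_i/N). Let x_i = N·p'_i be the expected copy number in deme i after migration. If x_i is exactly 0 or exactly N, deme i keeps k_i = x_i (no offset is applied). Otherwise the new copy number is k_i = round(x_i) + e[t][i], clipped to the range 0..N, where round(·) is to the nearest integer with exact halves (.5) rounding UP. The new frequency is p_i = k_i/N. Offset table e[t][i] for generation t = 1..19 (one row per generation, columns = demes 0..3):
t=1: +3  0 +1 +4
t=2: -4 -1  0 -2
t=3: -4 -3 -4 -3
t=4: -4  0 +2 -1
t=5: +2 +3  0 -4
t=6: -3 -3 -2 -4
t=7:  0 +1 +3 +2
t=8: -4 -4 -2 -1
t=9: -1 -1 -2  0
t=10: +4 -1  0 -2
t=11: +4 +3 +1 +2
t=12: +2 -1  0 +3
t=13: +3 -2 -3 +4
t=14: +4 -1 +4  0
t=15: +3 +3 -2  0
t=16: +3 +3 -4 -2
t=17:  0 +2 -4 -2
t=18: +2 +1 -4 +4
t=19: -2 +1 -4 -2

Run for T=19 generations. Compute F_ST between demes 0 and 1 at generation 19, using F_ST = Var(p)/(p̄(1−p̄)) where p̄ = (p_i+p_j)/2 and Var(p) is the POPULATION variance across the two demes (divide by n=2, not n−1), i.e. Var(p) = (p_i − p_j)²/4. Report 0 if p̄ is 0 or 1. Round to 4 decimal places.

t=0: k=[66 66 0 0]
t=1: x=[66.0000 57.4200 8.5800 0.0000] k=[66 57 10 0]
t=2: x=[64.8300 52.0600 14.8100 1.3000] k=[61 51 15 0]
t=3: x=[59.7000 47.6200 17.7300 1.9500] k=[56 45 14 0]
t=4: x=[54.5700 42.4000 16.2100 1.8200] k=[51 42 18 1]
t=5: x=[49.8300 40.0500 18.9100 3.2100] k=[52 43 19 0]
t=6: x=[50.8300 41.0500 19.6500 2.4700] k=[48 38 18 0]
t=7: x=[46.7000 36.7000 18.2600 2.3400] k=[47 38 21 4]
t=8: x=[45.8300 36.9600 21.0000 6.2100] k=[42 33 19 5]
t=9: x=[40.8300 32.3500 19.0000 6.8200] k=[40 31 17 7]
t=10: x=[38.8300 30.3500 17.5200 8.3000] k=[43 29 18 6]
t=11: x=[41.1800 29.3900 17.8700 7.5600] k=[45 32 19 10]
t=12: x=[43.3100 32.0000 19.5200 11.1700] k=[45 31 20 14]
t=13: x=[43.1800 31.3900 20.6500 14.7800] k=[46 29 18 19]
t=14: x=[43.7900 29.7800 19.5600 18.8700] k=[48 29 24 19]
t=15: x=[45.5300 30.8200 24.0000 19.6500] k=[49 34 22 20]
t=16: x=[47.0500 34.3900 23.3000 20.2600] k=[50 37 19 18]
t=17: x=[48.3100 36.3500 21.2100 18.1300] k=[48 38 17 16]
t=18: x=[46.7000 36.5700 19.6000 16.1300] k=[49 38 16 20]
t=19: x=[47.5700 36.5700 19.3800 19.4800] k=[46 38 15 17]

0.0159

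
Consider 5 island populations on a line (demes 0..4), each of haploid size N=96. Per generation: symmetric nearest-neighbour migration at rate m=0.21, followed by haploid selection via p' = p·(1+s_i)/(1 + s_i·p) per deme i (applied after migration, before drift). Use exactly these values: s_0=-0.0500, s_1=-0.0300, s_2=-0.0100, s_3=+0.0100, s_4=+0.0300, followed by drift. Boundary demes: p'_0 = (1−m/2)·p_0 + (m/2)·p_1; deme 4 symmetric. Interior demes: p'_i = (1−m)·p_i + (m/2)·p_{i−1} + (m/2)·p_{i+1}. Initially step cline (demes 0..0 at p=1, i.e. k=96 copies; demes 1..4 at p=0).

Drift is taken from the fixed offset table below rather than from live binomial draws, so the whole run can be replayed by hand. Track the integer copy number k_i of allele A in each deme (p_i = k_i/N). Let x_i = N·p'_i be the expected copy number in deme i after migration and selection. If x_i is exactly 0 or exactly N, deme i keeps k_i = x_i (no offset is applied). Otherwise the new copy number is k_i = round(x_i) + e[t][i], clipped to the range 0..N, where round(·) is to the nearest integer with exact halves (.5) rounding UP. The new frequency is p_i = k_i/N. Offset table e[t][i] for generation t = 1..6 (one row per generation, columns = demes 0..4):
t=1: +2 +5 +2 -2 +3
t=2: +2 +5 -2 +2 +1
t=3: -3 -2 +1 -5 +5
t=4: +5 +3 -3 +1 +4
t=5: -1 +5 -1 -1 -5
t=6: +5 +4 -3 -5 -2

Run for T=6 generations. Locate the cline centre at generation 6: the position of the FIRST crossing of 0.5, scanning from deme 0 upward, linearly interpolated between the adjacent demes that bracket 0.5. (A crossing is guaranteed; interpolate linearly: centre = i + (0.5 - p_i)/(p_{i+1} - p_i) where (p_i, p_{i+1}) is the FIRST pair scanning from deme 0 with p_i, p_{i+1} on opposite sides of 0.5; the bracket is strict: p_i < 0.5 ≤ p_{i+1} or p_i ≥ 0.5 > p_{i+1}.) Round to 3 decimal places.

0.680

t=0: k=[96 0 0 0 0]
t=1: x=[85.4478 9.8085 0.0000 0.0000 0.0000] k=[87 15 0 0 0]
t=2: x=[78.7253 20.4898 1.5595 0.0000 0.0000] k=[81 25 0 0 0]
t=3: x=[74.2698 27.6515 2.5995 0.0000 0.0000] k=[71 26 4 0 0]
t=4: x=[65.2123 27.8095 5.8347 0.4242 0.0000] k=[70 31 3 1 0]
t=5: x=[64.8353 31.5069 5.6761 1.1159 0.1081] k=[64 37 5 0 0]
t=6: x=[60.0188 35.7887 7.7630 0.5302 0.0000] k=[65 40 5 0 0]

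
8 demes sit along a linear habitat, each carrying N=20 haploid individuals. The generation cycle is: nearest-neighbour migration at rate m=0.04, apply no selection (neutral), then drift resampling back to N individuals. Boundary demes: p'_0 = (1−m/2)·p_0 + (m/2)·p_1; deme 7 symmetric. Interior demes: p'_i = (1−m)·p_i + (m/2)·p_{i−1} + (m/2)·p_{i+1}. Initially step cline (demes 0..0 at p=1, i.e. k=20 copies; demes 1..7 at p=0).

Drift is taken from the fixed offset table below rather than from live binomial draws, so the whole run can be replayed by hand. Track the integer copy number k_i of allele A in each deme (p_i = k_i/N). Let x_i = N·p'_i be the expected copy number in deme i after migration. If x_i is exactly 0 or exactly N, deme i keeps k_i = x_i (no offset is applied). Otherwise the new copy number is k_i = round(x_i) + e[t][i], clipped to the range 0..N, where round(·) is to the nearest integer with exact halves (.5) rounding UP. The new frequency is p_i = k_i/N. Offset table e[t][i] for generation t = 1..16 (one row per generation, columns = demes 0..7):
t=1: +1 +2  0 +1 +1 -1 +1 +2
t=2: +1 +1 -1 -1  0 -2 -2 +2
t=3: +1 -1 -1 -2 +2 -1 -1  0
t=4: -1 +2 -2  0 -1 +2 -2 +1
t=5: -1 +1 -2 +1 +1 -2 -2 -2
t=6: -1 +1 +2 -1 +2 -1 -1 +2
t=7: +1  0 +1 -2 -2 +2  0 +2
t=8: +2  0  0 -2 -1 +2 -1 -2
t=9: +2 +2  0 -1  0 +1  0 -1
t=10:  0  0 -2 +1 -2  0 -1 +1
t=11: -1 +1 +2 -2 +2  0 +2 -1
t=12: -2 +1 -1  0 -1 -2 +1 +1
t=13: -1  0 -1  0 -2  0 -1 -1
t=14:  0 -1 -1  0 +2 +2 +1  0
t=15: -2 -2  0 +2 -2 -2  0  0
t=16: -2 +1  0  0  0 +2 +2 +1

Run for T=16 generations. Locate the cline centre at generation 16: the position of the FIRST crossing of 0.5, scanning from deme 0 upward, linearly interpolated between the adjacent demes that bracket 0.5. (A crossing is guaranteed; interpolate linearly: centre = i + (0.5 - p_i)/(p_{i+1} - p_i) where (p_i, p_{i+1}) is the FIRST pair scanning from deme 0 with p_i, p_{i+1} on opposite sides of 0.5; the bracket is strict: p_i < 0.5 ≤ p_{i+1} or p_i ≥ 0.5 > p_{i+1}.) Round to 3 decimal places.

0.500

t=0: k=[20 0 0 0 0 0 0 0]
t=1: x=[19.6000 0.4000 0.0000 0.0000 0.0000 0.0000 0.0000 0.0000] k=[20 2 0 0 0 0 0 0]
t=2: x=[19.6400 2.3200 0.0400 0.0000 0.0000 0.0000 0.0000 0.0000] k=[20 3 0 0 0 0 0 0]
t=3: x=[19.6600 3.2800 0.0600 0.0000 0.0000 0.0000 0.0000 0.0000] k=[20 2 0 0 0 0 0 0]
t=4: x=[19.6400 2.3200 0.0400 0.0000 0.0000 0.0000 0.0000 0.0000] k=[19 4 0 0 0 0 0 0]
t=5: x=[18.7000 4.2200 0.0800 0.0000 0.0000 0.0000 0.0000 0.0000] k=[18 5 0 0 0 0 0 0]
t=6: x=[17.7400 5.1600 0.1000 0.0000 0.0000 0.0000 0.0000 0.0000] k=[17 6 2 0 0 0 0 0]
t=7: x=[16.7800 6.1400 2.0400 0.0400 0.0000 0.0000 0.0000 0.0000] k=[18 6 3 0 0 0 0 0]
t=8: x=[17.7600 6.1800 3.0000 0.0600 0.0000 0.0000 0.0000 0.0000] k=[20 6 3 0 0 0 0 0]
t=9: x=[19.7200 6.2200 3.0000 0.0600 0.0000 0.0000 0.0000 0.0000] k=[20 8 3 0 0 0 0 0]
t=10: x=[19.7600 8.1400 3.0400 0.0600 0.0000 0.0000 0.0000 0.0000] k=[20 8 1 1 0 0 0 0]
t=11: x=[19.7600 8.1000 1.1400 0.9800 0.0200 0.0000 0.0000 0.0000] k=[19 9 3 0 2 0 0 0]
t=12: x=[18.8000 9.0800 3.0600 0.1000 1.9200 0.0400 0.0000 0.0000] k=[17 10 2 0 1 0 0 0]
t=13: x=[16.8600 9.9800 2.1200 0.0600 0.9600 0.0200 0.0000 0.0000] k=[16 10 1 0 0 0 0 0]
t=14: x=[15.8800 9.9400 1.1600 0.0200 0.0000 0.0000 0.0000 0.0000] k=[16 9 0 0 0 0 0 0]
t=15: x=[15.8600 8.9600 0.1800 0.0000 0.0000 0.0000 0.0000 0.0000] k=[14 7 0 0 0 0 0 0]
t=16: x=[13.8600 7.0000 0.1400 0.0000 0.0000 0.0000 0.0000 0.0000] k=[12 8 0 0 0 0 0 0]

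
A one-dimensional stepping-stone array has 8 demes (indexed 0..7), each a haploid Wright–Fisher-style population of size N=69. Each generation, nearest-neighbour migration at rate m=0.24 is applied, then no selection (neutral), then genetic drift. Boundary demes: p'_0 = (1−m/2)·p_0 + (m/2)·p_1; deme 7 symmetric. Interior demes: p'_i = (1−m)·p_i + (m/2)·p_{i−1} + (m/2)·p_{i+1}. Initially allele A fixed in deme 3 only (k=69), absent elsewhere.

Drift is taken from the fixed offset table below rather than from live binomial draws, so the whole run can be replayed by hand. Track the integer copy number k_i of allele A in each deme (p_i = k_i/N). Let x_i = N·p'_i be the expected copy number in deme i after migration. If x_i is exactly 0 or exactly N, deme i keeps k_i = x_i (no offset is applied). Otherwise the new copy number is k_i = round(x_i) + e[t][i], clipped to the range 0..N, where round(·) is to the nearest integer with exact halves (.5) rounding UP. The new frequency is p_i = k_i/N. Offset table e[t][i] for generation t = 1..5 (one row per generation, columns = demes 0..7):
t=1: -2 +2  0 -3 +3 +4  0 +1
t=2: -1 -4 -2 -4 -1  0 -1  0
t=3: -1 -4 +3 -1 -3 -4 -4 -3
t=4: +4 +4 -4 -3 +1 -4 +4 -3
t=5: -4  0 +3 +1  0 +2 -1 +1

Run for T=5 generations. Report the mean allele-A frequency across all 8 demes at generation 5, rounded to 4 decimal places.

0.1069

t=0: k=[0 0 0 69 0 0 0 0]
t=1: x=[0.0000 0.0000 8.2800 52.4400 8.2800 0.0000 0.0000 0.0000] k=[0 0 8 49 11 0 0 0]
t=2: x=[0.0000 0.9600 11.9600 39.5200 14.2400 1.3200 0.0000 0.0000] k=[0 0 10 36 13 1 0 0]
t=3: x=[0.0000 1.2000 11.9200 30.1200 14.3200 2.3200 0.1200 0.0000] k=[0 0 15 29 11 0 0 0]
t=4: x=[0.0000 1.8000 14.8800 25.1600 11.8400 1.3200 0.0000 0.0000] k=[0 6 11 22 13 0 0 0]
t=5: x=[0.7200 5.8800 11.7200 19.6000 12.5200 1.5600 0.0000 0.0000] k=[0 6 15 21 13 4 0 0]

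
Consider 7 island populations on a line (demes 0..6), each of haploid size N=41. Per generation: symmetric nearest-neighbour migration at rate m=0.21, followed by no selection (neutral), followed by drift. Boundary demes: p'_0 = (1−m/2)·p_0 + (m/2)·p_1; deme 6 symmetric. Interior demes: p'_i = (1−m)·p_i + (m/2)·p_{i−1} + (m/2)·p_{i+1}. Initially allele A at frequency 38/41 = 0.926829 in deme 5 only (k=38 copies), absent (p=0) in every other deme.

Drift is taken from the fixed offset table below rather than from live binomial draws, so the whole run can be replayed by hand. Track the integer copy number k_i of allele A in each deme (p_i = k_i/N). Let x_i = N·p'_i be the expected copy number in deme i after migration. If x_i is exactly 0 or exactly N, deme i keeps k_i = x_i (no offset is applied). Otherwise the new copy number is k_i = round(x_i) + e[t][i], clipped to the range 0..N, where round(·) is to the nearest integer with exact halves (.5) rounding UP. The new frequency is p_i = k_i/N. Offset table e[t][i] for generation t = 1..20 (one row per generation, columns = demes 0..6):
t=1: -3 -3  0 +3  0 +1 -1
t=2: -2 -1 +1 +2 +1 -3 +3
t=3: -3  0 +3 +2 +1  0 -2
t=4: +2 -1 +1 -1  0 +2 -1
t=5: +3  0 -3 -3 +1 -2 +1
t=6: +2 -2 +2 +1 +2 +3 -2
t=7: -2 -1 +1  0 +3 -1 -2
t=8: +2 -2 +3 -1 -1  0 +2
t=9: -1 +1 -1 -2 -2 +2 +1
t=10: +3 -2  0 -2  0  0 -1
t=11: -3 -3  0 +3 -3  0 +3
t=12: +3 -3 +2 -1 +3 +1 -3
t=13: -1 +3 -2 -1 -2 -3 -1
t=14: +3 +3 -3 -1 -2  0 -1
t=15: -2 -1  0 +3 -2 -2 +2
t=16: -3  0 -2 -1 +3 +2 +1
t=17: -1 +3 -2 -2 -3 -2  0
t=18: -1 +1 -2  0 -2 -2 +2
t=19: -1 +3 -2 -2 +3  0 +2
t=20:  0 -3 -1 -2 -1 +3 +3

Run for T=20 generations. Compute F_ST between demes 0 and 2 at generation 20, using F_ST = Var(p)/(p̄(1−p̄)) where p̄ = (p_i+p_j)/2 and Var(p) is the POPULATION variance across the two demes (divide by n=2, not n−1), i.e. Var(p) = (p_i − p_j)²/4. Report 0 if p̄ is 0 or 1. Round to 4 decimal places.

t=0: k=[0 0 0 0 0 38 0]
t=1: x=[0.0000 0.0000 0.0000 0.0000 3.9900 30.0200 3.9900] k=[0 0 0 0 4 31 3]
t=2: x=[0.0000 0.0000 0.0000 0.4200 6.4150 25.2250 5.9400] k=[0 0 0 2 7 22 9]
t=3: x=[0.0000 0.0000 0.2100 2.3150 8.0500 19.0600 10.3650] k=[0 0 3 4 9 19 8]
t=4: x=[0.0000 0.3150 2.7900 4.4200 9.5250 16.7950 9.1550] k=[0 0 4 3 10 19 8]
t=5: x=[0.0000 0.4200 3.4750 3.8400 10.2100 16.9000 9.1550] k=[0 0 0 1 11 15 10]
t=6: x=[0.0000 0.0000 0.1050 1.9450 10.3700 14.0550 10.5250] k=[0 0 2 3 12 17 9]
t=7: x=[0.0000 0.2100 1.8950 3.8400 11.5800 15.6350 9.8400] k=[0 0 3 4 15 15 8]
t=8: x=[0.0000 0.3150 2.7900 5.0500 13.8450 14.2650 8.7350] k=[0 0 6 4 13 14 11]
t=9: x=[0.0000 0.6300 5.1600 5.1550 12.1600 13.5800 11.3150] k=[0 2 4 3 10 16 12]
t=10: x=[0.2100 2.0000 3.6850 3.8400 9.8950 14.9500 12.4200] k=[3 0 4 2 10 15 11]
t=11: x=[2.6850 0.7350 3.3700 3.0500 9.6850 14.0550 11.4200] k=[0 0 3 6 7 14 14]
t=12: x=[0.0000 0.3150 3.0000 5.7900 7.6300 13.2650 14.0000] k=[0 0 5 5 11 14 11]
t=13: x=[0.0000 0.5250 4.4750 5.6300 10.6850 13.3700 11.3150] k=[0 4 2 5 9 10 10]
t=14: x=[0.4200 3.3700 2.5250 5.1050 8.6850 9.8950 10.0000] k=[3 6 0 4 7 10 9]
t=15: x=[3.3150 5.0550 1.0500 3.8950 7.0000 9.5800 9.1050] k=[1 4 1 7 5 8 11]
t=16: x=[1.3150 3.3700 1.9450 6.1600 5.5250 8.0000 10.6850] k=[0 3 0 5 9 10 12]
t=17: x=[0.3150 2.3700 0.8400 4.8950 8.6850 10.1050 11.7900] k=[0 5 0 3 6 8 12]
t=18: x=[0.5250 3.9500 0.8400 3.0000 5.8950 8.2100 11.5800] k=[0 5 0 3 4 6 14]
t=19: x=[0.5250 3.9500 0.8400 2.7900 4.1050 6.6300 13.1600] k=[0 7 0 1 7 7 15]
t=20: x=[0.7350 5.5300 0.8400 1.5250 6.3700 7.8400 14.1600] k=[1 3 0 0 5 11 17]

0.0123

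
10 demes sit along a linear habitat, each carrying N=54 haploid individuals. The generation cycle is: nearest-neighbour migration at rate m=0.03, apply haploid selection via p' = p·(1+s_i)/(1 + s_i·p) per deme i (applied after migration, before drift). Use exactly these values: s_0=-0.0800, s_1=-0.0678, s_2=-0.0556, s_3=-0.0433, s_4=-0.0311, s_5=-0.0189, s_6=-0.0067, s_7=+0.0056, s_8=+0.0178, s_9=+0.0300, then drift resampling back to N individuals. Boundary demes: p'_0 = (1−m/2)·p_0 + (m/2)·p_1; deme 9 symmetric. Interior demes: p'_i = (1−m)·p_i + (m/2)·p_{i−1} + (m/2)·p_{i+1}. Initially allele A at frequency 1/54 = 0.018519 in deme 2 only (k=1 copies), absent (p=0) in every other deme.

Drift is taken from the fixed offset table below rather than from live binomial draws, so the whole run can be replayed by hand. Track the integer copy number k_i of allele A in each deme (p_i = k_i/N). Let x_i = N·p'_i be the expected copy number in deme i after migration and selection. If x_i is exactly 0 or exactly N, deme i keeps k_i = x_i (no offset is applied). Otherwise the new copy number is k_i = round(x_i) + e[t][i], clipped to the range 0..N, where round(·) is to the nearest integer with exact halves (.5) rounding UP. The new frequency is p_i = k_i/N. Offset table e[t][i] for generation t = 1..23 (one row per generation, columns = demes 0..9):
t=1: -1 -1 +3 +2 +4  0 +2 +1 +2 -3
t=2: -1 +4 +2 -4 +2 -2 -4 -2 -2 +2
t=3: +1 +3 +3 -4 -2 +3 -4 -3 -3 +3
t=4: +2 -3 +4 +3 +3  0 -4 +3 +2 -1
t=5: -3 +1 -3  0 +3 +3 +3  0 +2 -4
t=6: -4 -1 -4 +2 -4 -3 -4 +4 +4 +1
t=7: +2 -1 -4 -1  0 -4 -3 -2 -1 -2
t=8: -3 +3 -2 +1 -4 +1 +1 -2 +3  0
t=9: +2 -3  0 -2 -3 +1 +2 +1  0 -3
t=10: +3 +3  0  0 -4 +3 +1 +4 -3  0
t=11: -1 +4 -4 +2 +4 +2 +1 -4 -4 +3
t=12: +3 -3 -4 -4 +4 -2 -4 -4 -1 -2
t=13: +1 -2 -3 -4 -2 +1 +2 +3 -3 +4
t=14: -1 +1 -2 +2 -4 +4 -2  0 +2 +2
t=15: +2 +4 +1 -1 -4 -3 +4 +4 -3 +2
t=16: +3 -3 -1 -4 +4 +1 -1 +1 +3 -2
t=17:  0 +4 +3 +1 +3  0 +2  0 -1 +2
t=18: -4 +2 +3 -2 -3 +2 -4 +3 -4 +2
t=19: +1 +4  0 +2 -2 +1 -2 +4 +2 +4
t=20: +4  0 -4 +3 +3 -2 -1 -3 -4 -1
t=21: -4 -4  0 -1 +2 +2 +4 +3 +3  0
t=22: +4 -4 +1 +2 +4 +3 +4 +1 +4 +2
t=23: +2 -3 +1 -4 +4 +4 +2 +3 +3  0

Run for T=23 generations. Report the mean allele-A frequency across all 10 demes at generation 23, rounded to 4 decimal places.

0.1778

t=0: k=[0 0 1 0 0 0 0 0 0 0]
t=1: x=[0.0000 0.0140 0.9170 0.0144 0.0000 0.0000 0.0000 0.0000 0.0000 0.0000] k=[0 0 4 2 0 0 0 0 0 0]
t=2: x=[0.0000 0.0559 3.7075 1.9165 0.0291 0.0000 0.0000 0.0000 0.0000 0.0000] k=[0 4 6 0 2 0 0 0 0 0]
t=3: x=[0.0552 3.7194 5.5869 0.1148 1.8818 0.0294 0.0000 0.0000 0.0000 0.0000] k=[1 7 9 0 0 3 0 0 0 0]
t=4: x=[1.0044 6.5263 8.4204 0.1292 0.0436 2.8579 0.0447 0.0000 0.0000 0.0000] k=[3 4 12 3 3 3 0 0 0 0]
t=5: x=[2.7862 3.8465 11.2278 3.0068 2.9117 2.9022 0.0447 0.0000 0.0000 0.0000] k=[0 5 8 3 6 6 3 0 0 0]
t=6: x=[0.0690 4.6621 7.5027 2.9924 5.7897 5.8547 2.9810 0.0453 0.0000 0.0000] k=[0 4 4 5 2 3 0 4 0 0]
t=7: x=[0.0552 3.6911 3.8075 4.7449 1.9983 2.8874 0.1043 3.9002 0.0611 0.0000] k=[2 3 0 4 2 0 0 2 0 0]
t=8: x=[1.8594 2.7508 0.0992 3.7525 1.9400 0.0294 0.0298 1.9505 0.0305 0.0000] k=[0 6 0 5 0 1 1 0 3 0]
t=9: x=[0.0828 5.4653 0.1559 4.6581 0.0872 0.9667 0.9785 0.0603 2.9590 0.0463] k=[2 2 0 3 0 2 3 1 3 0]
t=10: x=[1.8455 1.8410 0.0708 2.7905 0.0727 1.9488 2.9363 1.0658 2.9742 0.0463] k=[5 5 0 3 0 5 4 5 0 0]
t=11: x=[4.6343 4.6197 0.1133 2.7905 0.1163 4.8255 4.0050 4.9350 0.0763 0.0000] k=[4 9 0 5 4 7 5 1 0 0]
t=12: x=[3.7718 8.2855 0.1984 4.7160 3.9430 6.8106 4.9397 1.0507 0.0153 0.0000] k=[7 5 0 1 8 5 1 0 0 0]
t=13: x=[6.4793 4.6480 0.0850 1.0437 7.6404 4.8993 1.0381 0.0151 0.0000 0.0000] k=[7 3 0 0 6 6 3 3 0 0]
t=14: x=[6.4511 2.8213 0.0425 0.0861 5.7458 5.8547 3.0257 2.9706 0.0458 0.0000] k=[5 4 0 2 2 10 1 3 2 0]
t=15: x=[4.6203 3.7053 0.0850 1.8877 2.0566 9.5935 1.1574 2.9706 2.0190 0.0309] k=[7 8 1 1 0 7 5 7 0 2]
t=16: x=[6.5216 7.4191 1.0448 0.9431 0.1163 6.7515 5.0293 6.8985 0.1374 2.0269] k=[10 4 0 0 4 8 4 8 3 0]
t=17: x=[9.2530 3.7759 0.0567 0.0574 3.8845 7.7524 4.0945 7.9026 3.0809 0.0463] k=[9 8 3 1 7 8 6 8 2 2]
t=18: x=[8.3777 7.4762 2.8847 1.0725 6.7365 7.8264 6.0239 7.9177 2.1257 2.0577] k=[4 9 6 0 4 10 2 11 0 4]
t=19: x=[3.7718 8.3713 5.6586 0.1435 3.9138 9.6380 2.2405 10.7480 0.2290 4.0493] k=[5 12 6 2 2 11 0 15 2 8]
t=20: x=[4.7324 11.1702 5.7303 1.9741 2.0711 10.5372 0.3874 14.6395 2.3239 8.1117] k=[9 11 2 5 5 9 0 12 0 7]
t=21: x=[8.4202 10.2397 2.0634 4.7594 4.9170 8.6653 0.3129 11.6911 0.2900 7.0747] k=[4 6 2 4 7 11 4 15 3 7]
t=22: x=[3.7299 5.5505 1.9781 3.8536 6.8244 10.6707 4.2436 14.7147 3.2942 7.1207] k=[8 2 3 6 11 14 8 16 7 9]
t=23: x=[7.3635 1.9675 2.8705 5.7969 10.6964 13.6693 8.1633 15.8074 7.2754 9.1933] k=[9 0 4 2 15 18 10 19 10 9]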